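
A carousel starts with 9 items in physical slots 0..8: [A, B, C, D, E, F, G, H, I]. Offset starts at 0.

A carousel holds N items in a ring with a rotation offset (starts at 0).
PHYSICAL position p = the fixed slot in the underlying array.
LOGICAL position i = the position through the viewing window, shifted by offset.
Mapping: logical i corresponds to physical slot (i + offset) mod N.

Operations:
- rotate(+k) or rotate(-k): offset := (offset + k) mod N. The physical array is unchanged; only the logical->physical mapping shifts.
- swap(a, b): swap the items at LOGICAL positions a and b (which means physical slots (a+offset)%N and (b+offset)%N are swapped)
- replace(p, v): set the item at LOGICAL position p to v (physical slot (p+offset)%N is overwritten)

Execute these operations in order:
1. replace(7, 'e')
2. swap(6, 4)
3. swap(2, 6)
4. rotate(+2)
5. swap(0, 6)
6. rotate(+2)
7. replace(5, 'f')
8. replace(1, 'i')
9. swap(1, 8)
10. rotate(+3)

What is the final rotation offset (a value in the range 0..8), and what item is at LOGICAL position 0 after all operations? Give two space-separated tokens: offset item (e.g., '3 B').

After op 1 (replace(7, 'e')): offset=0, physical=[A,B,C,D,E,F,G,e,I], logical=[A,B,C,D,E,F,G,e,I]
After op 2 (swap(6, 4)): offset=0, physical=[A,B,C,D,G,F,E,e,I], logical=[A,B,C,D,G,F,E,e,I]
After op 3 (swap(2, 6)): offset=0, physical=[A,B,E,D,G,F,C,e,I], logical=[A,B,E,D,G,F,C,e,I]
After op 4 (rotate(+2)): offset=2, physical=[A,B,E,D,G,F,C,e,I], logical=[E,D,G,F,C,e,I,A,B]
After op 5 (swap(0, 6)): offset=2, physical=[A,B,I,D,G,F,C,e,E], logical=[I,D,G,F,C,e,E,A,B]
After op 6 (rotate(+2)): offset=4, physical=[A,B,I,D,G,F,C,e,E], logical=[G,F,C,e,E,A,B,I,D]
After op 7 (replace(5, 'f')): offset=4, physical=[f,B,I,D,G,F,C,e,E], logical=[G,F,C,e,E,f,B,I,D]
After op 8 (replace(1, 'i')): offset=4, physical=[f,B,I,D,G,i,C,e,E], logical=[G,i,C,e,E,f,B,I,D]
After op 9 (swap(1, 8)): offset=4, physical=[f,B,I,i,G,D,C,e,E], logical=[G,D,C,e,E,f,B,I,i]
After op 10 (rotate(+3)): offset=7, physical=[f,B,I,i,G,D,C,e,E], logical=[e,E,f,B,I,i,G,D,C]

Answer: 7 e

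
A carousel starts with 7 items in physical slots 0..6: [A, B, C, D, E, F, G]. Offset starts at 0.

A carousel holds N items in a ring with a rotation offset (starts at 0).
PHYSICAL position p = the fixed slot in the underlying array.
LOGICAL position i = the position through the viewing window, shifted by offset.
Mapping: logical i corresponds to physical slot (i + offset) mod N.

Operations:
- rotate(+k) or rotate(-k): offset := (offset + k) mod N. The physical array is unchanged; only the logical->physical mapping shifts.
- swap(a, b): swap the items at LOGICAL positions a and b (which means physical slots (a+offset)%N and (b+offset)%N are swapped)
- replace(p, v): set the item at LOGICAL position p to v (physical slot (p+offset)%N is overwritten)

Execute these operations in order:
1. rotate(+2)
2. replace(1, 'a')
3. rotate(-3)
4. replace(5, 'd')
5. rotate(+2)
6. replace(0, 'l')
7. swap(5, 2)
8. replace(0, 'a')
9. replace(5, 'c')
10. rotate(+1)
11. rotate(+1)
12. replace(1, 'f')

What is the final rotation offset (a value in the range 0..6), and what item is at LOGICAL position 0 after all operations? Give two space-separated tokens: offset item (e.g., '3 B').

After op 1 (rotate(+2)): offset=2, physical=[A,B,C,D,E,F,G], logical=[C,D,E,F,G,A,B]
After op 2 (replace(1, 'a')): offset=2, physical=[A,B,C,a,E,F,G], logical=[C,a,E,F,G,A,B]
After op 3 (rotate(-3)): offset=6, physical=[A,B,C,a,E,F,G], logical=[G,A,B,C,a,E,F]
After op 4 (replace(5, 'd')): offset=6, physical=[A,B,C,a,d,F,G], logical=[G,A,B,C,a,d,F]
After op 5 (rotate(+2)): offset=1, physical=[A,B,C,a,d,F,G], logical=[B,C,a,d,F,G,A]
After op 6 (replace(0, 'l')): offset=1, physical=[A,l,C,a,d,F,G], logical=[l,C,a,d,F,G,A]
After op 7 (swap(5, 2)): offset=1, physical=[A,l,C,G,d,F,a], logical=[l,C,G,d,F,a,A]
After op 8 (replace(0, 'a')): offset=1, physical=[A,a,C,G,d,F,a], logical=[a,C,G,d,F,a,A]
After op 9 (replace(5, 'c')): offset=1, physical=[A,a,C,G,d,F,c], logical=[a,C,G,d,F,c,A]
After op 10 (rotate(+1)): offset=2, physical=[A,a,C,G,d,F,c], logical=[C,G,d,F,c,A,a]
After op 11 (rotate(+1)): offset=3, physical=[A,a,C,G,d,F,c], logical=[G,d,F,c,A,a,C]
After op 12 (replace(1, 'f')): offset=3, physical=[A,a,C,G,f,F,c], logical=[G,f,F,c,A,a,C]

Answer: 3 G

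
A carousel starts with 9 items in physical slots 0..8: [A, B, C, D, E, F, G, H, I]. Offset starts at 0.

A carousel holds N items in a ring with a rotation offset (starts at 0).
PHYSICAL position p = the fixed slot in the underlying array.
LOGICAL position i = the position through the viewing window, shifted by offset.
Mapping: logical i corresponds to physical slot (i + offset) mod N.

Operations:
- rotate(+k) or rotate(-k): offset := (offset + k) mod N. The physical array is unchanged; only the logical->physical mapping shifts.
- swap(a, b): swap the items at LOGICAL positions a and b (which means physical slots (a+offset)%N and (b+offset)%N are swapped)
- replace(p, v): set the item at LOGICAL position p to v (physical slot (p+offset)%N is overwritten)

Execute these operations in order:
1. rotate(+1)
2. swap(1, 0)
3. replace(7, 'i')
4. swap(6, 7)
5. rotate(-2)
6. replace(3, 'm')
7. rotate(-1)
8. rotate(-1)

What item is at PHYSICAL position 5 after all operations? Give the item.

After op 1 (rotate(+1)): offset=1, physical=[A,B,C,D,E,F,G,H,I], logical=[B,C,D,E,F,G,H,I,A]
After op 2 (swap(1, 0)): offset=1, physical=[A,C,B,D,E,F,G,H,I], logical=[C,B,D,E,F,G,H,I,A]
After op 3 (replace(7, 'i')): offset=1, physical=[A,C,B,D,E,F,G,H,i], logical=[C,B,D,E,F,G,H,i,A]
After op 4 (swap(6, 7)): offset=1, physical=[A,C,B,D,E,F,G,i,H], logical=[C,B,D,E,F,G,i,H,A]
After op 5 (rotate(-2)): offset=8, physical=[A,C,B,D,E,F,G,i,H], logical=[H,A,C,B,D,E,F,G,i]
After op 6 (replace(3, 'm')): offset=8, physical=[A,C,m,D,E,F,G,i,H], logical=[H,A,C,m,D,E,F,G,i]
After op 7 (rotate(-1)): offset=7, physical=[A,C,m,D,E,F,G,i,H], logical=[i,H,A,C,m,D,E,F,G]
After op 8 (rotate(-1)): offset=6, physical=[A,C,m,D,E,F,G,i,H], logical=[G,i,H,A,C,m,D,E,F]

Answer: F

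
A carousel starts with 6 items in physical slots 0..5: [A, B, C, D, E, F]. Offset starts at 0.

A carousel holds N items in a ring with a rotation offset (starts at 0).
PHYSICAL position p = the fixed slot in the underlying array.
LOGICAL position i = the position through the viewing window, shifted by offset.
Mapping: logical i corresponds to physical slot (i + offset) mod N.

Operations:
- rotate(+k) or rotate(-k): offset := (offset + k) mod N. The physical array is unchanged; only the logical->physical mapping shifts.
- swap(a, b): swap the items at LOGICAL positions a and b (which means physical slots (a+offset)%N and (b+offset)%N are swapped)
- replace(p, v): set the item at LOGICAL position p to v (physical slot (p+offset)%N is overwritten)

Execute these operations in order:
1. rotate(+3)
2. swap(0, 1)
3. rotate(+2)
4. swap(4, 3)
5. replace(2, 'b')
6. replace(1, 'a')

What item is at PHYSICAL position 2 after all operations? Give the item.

Answer: E

Derivation:
After op 1 (rotate(+3)): offset=3, physical=[A,B,C,D,E,F], logical=[D,E,F,A,B,C]
After op 2 (swap(0, 1)): offset=3, physical=[A,B,C,E,D,F], logical=[E,D,F,A,B,C]
After op 3 (rotate(+2)): offset=5, physical=[A,B,C,E,D,F], logical=[F,A,B,C,E,D]
After op 4 (swap(4, 3)): offset=5, physical=[A,B,E,C,D,F], logical=[F,A,B,E,C,D]
After op 5 (replace(2, 'b')): offset=5, physical=[A,b,E,C,D,F], logical=[F,A,b,E,C,D]
After op 6 (replace(1, 'a')): offset=5, physical=[a,b,E,C,D,F], logical=[F,a,b,E,C,D]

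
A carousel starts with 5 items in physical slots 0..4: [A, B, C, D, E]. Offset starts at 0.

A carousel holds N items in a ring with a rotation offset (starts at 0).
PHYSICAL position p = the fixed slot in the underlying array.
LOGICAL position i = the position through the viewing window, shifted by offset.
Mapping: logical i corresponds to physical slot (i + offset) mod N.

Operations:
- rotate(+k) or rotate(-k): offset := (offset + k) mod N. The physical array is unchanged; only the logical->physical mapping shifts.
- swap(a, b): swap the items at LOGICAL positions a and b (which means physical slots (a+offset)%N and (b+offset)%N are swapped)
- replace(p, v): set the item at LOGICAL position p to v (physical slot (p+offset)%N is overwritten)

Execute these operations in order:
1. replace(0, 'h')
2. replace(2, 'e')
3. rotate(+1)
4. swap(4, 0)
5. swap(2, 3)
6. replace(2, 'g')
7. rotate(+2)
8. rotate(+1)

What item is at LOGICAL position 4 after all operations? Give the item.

After op 1 (replace(0, 'h')): offset=0, physical=[h,B,C,D,E], logical=[h,B,C,D,E]
After op 2 (replace(2, 'e')): offset=0, physical=[h,B,e,D,E], logical=[h,B,e,D,E]
After op 3 (rotate(+1)): offset=1, physical=[h,B,e,D,E], logical=[B,e,D,E,h]
After op 4 (swap(4, 0)): offset=1, physical=[B,h,e,D,E], logical=[h,e,D,E,B]
After op 5 (swap(2, 3)): offset=1, physical=[B,h,e,E,D], logical=[h,e,E,D,B]
After op 6 (replace(2, 'g')): offset=1, physical=[B,h,e,g,D], logical=[h,e,g,D,B]
After op 7 (rotate(+2)): offset=3, physical=[B,h,e,g,D], logical=[g,D,B,h,e]
After op 8 (rotate(+1)): offset=4, physical=[B,h,e,g,D], logical=[D,B,h,e,g]

Answer: g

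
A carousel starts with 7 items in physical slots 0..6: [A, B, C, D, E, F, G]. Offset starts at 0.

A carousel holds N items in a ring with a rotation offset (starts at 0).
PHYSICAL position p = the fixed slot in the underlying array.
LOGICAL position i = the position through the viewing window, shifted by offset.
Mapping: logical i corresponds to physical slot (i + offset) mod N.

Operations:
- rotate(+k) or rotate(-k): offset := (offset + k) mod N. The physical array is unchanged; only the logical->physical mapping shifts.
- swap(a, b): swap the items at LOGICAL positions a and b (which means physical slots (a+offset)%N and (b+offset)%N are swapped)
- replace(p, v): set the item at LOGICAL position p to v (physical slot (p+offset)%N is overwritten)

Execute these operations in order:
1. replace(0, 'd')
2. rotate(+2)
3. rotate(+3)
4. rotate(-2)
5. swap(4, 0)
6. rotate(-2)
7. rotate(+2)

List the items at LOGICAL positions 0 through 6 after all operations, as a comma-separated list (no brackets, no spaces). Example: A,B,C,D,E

Answer: d,E,F,G,D,B,C

Derivation:
After op 1 (replace(0, 'd')): offset=0, physical=[d,B,C,D,E,F,G], logical=[d,B,C,D,E,F,G]
After op 2 (rotate(+2)): offset=2, physical=[d,B,C,D,E,F,G], logical=[C,D,E,F,G,d,B]
After op 3 (rotate(+3)): offset=5, physical=[d,B,C,D,E,F,G], logical=[F,G,d,B,C,D,E]
After op 4 (rotate(-2)): offset=3, physical=[d,B,C,D,E,F,G], logical=[D,E,F,G,d,B,C]
After op 5 (swap(4, 0)): offset=3, physical=[D,B,C,d,E,F,G], logical=[d,E,F,G,D,B,C]
After op 6 (rotate(-2)): offset=1, physical=[D,B,C,d,E,F,G], logical=[B,C,d,E,F,G,D]
After op 7 (rotate(+2)): offset=3, physical=[D,B,C,d,E,F,G], logical=[d,E,F,G,D,B,C]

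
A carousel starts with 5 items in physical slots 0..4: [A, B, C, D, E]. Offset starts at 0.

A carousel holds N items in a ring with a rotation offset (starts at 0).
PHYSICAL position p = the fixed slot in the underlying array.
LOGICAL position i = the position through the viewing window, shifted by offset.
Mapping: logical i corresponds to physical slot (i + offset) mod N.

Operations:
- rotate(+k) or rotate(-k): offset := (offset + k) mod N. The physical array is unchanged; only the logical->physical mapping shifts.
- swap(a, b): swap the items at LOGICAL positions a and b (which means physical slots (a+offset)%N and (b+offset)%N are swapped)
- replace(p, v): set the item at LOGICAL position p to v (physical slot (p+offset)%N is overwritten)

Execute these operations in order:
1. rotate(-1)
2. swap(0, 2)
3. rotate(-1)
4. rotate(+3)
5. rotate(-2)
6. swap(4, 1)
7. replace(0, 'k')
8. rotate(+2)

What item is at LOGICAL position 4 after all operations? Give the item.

After op 1 (rotate(-1)): offset=4, physical=[A,B,C,D,E], logical=[E,A,B,C,D]
After op 2 (swap(0, 2)): offset=4, physical=[A,E,C,D,B], logical=[B,A,E,C,D]
After op 3 (rotate(-1)): offset=3, physical=[A,E,C,D,B], logical=[D,B,A,E,C]
After op 4 (rotate(+3)): offset=1, physical=[A,E,C,D,B], logical=[E,C,D,B,A]
After op 5 (rotate(-2)): offset=4, physical=[A,E,C,D,B], logical=[B,A,E,C,D]
After op 6 (swap(4, 1)): offset=4, physical=[D,E,C,A,B], logical=[B,D,E,C,A]
After op 7 (replace(0, 'k')): offset=4, physical=[D,E,C,A,k], logical=[k,D,E,C,A]
After op 8 (rotate(+2)): offset=1, physical=[D,E,C,A,k], logical=[E,C,A,k,D]

Answer: D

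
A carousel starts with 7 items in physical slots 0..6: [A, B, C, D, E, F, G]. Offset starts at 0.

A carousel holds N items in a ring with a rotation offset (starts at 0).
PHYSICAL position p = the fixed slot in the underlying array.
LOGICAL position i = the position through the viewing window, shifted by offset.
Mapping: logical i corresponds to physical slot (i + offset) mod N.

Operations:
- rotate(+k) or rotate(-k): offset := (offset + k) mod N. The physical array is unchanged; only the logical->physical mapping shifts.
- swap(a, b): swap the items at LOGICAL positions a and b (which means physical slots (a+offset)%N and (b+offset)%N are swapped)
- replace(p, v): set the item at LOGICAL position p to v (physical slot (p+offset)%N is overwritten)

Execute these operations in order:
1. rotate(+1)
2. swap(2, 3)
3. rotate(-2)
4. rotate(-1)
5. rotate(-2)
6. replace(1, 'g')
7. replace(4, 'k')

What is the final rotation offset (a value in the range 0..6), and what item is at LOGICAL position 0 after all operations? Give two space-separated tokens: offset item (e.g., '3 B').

Answer: 3 E

Derivation:
After op 1 (rotate(+1)): offset=1, physical=[A,B,C,D,E,F,G], logical=[B,C,D,E,F,G,A]
After op 2 (swap(2, 3)): offset=1, physical=[A,B,C,E,D,F,G], logical=[B,C,E,D,F,G,A]
After op 3 (rotate(-2)): offset=6, physical=[A,B,C,E,D,F,G], logical=[G,A,B,C,E,D,F]
After op 4 (rotate(-1)): offset=5, physical=[A,B,C,E,D,F,G], logical=[F,G,A,B,C,E,D]
After op 5 (rotate(-2)): offset=3, physical=[A,B,C,E,D,F,G], logical=[E,D,F,G,A,B,C]
After op 6 (replace(1, 'g')): offset=3, physical=[A,B,C,E,g,F,G], logical=[E,g,F,G,A,B,C]
After op 7 (replace(4, 'k')): offset=3, physical=[k,B,C,E,g,F,G], logical=[E,g,F,G,k,B,C]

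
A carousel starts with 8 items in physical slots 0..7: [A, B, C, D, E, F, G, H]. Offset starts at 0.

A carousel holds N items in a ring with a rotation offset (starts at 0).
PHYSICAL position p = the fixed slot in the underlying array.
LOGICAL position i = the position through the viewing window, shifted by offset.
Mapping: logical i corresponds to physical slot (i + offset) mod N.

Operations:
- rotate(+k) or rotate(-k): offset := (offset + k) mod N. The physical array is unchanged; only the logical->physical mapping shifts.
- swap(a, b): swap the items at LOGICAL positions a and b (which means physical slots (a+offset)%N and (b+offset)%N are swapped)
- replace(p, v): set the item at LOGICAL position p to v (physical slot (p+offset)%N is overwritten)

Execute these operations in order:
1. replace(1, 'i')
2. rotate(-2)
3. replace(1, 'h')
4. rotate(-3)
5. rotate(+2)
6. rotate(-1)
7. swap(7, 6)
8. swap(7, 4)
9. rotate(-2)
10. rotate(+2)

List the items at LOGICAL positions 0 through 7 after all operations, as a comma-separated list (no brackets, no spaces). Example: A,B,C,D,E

After op 1 (replace(1, 'i')): offset=0, physical=[A,i,C,D,E,F,G,H], logical=[A,i,C,D,E,F,G,H]
After op 2 (rotate(-2)): offset=6, physical=[A,i,C,D,E,F,G,H], logical=[G,H,A,i,C,D,E,F]
After op 3 (replace(1, 'h')): offset=6, physical=[A,i,C,D,E,F,G,h], logical=[G,h,A,i,C,D,E,F]
After op 4 (rotate(-3)): offset=3, physical=[A,i,C,D,E,F,G,h], logical=[D,E,F,G,h,A,i,C]
After op 5 (rotate(+2)): offset=5, physical=[A,i,C,D,E,F,G,h], logical=[F,G,h,A,i,C,D,E]
After op 6 (rotate(-1)): offset=4, physical=[A,i,C,D,E,F,G,h], logical=[E,F,G,h,A,i,C,D]
After op 7 (swap(7, 6)): offset=4, physical=[A,i,D,C,E,F,G,h], logical=[E,F,G,h,A,i,D,C]
After op 8 (swap(7, 4)): offset=4, physical=[C,i,D,A,E,F,G,h], logical=[E,F,G,h,C,i,D,A]
After op 9 (rotate(-2)): offset=2, physical=[C,i,D,A,E,F,G,h], logical=[D,A,E,F,G,h,C,i]
After op 10 (rotate(+2)): offset=4, physical=[C,i,D,A,E,F,G,h], logical=[E,F,G,h,C,i,D,A]

Answer: E,F,G,h,C,i,D,A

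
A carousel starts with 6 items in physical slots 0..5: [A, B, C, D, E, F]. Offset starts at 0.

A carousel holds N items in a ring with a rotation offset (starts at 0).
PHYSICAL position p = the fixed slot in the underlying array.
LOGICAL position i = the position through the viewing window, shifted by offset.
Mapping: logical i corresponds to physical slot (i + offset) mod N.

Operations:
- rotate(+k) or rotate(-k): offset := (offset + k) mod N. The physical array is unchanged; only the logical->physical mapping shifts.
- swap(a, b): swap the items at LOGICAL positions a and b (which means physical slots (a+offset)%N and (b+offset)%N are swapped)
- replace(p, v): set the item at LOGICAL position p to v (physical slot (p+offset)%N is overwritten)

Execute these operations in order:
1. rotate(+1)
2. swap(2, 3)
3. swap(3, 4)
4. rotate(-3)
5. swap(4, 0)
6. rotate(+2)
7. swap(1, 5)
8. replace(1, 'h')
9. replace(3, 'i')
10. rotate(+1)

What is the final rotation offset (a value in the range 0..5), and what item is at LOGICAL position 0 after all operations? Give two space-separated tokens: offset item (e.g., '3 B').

Answer: 1 h

Derivation:
After op 1 (rotate(+1)): offset=1, physical=[A,B,C,D,E,F], logical=[B,C,D,E,F,A]
After op 2 (swap(2, 3)): offset=1, physical=[A,B,C,E,D,F], logical=[B,C,E,D,F,A]
After op 3 (swap(3, 4)): offset=1, physical=[A,B,C,E,F,D], logical=[B,C,E,F,D,A]
After op 4 (rotate(-3)): offset=4, physical=[A,B,C,E,F,D], logical=[F,D,A,B,C,E]
After op 5 (swap(4, 0)): offset=4, physical=[A,B,F,E,C,D], logical=[C,D,A,B,F,E]
After op 6 (rotate(+2)): offset=0, physical=[A,B,F,E,C,D], logical=[A,B,F,E,C,D]
After op 7 (swap(1, 5)): offset=0, physical=[A,D,F,E,C,B], logical=[A,D,F,E,C,B]
After op 8 (replace(1, 'h')): offset=0, physical=[A,h,F,E,C,B], logical=[A,h,F,E,C,B]
After op 9 (replace(3, 'i')): offset=0, physical=[A,h,F,i,C,B], logical=[A,h,F,i,C,B]
After op 10 (rotate(+1)): offset=1, physical=[A,h,F,i,C,B], logical=[h,F,i,C,B,A]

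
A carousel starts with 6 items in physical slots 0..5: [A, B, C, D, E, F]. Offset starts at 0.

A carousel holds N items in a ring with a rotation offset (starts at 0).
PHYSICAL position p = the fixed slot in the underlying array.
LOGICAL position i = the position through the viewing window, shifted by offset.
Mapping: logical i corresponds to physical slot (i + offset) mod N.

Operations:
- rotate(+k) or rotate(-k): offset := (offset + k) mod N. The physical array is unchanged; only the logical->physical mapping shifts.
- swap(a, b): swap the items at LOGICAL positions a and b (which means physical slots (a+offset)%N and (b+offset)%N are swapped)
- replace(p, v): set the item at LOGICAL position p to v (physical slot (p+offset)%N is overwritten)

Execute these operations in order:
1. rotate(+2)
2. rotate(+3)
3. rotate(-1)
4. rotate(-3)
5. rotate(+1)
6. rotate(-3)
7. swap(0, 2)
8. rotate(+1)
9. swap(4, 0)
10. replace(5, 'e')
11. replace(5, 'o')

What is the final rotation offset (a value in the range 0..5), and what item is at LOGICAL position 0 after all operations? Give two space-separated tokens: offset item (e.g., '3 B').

After op 1 (rotate(+2)): offset=2, physical=[A,B,C,D,E,F], logical=[C,D,E,F,A,B]
After op 2 (rotate(+3)): offset=5, physical=[A,B,C,D,E,F], logical=[F,A,B,C,D,E]
After op 3 (rotate(-1)): offset=4, physical=[A,B,C,D,E,F], logical=[E,F,A,B,C,D]
After op 4 (rotate(-3)): offset=1, physical=[A,B,C,D,E,F], logical=[B,C,D,E,F,A]
After op 5 (rotate(+1)): offset=2, physical=[A,B,C,D,E,F], logical=[C,D,E,F,A,B]
After op 6 (rotate(-3)): offset=5, physical=[A,B,C,D,E,F], logical=[F,A,B,C,D,E]
After op 7 (swap(0, 2)): offset=5, physical=[A,F,C,D,E,B], logical=[B,A,F,C,D,E]
After op 8 (rotate(+1)): offset=0, physical=[A,F,C,D,E,B], logical=[A,F,C,D,E,B]
After op 9 (swap(4, 0)): offset=0, physical=[E,F,C,D,A,B], logical=[E,F,C,D,A,B]
After op 10 (replace(5, 'e')): offset=0, physical=[E,F,C,D,A,e], logical=[E,F,C,D,A,e]
After op 11 (replace(5, 'o')): offset=0, physical=[E,F,C,D,A,o], logical=[E,F,C,D,A,o]

Answer: 0 E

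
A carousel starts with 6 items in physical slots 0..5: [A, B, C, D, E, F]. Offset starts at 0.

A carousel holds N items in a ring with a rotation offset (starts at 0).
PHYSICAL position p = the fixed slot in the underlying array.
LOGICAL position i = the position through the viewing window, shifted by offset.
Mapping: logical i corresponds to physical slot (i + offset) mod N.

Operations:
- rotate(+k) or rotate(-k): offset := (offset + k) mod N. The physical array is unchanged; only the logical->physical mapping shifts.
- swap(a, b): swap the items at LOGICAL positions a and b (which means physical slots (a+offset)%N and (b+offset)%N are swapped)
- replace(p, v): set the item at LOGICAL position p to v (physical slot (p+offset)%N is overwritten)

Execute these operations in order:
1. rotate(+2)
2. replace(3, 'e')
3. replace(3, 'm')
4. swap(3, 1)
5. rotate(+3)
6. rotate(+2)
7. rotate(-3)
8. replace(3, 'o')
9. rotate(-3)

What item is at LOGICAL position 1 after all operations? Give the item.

After op 1 (rotate(+2)): offset=2, physical=[A,B,C,D,E,F], logical=[C,D,E,F,A,B]
After op 2 (replace(3, 'e')): offset=2, physical=[A,B,C,D,E,e], logical=[C,D,E,e,A,B]
After op 3 (replace(3, 'm')): offset=2, physical=[A,B,C,D,E,m], logical=[C,D,E,m,A,B]
After op 4 (swap(3, 1)): offset=2, physical=[A,B,C,m,E,D], logical=[C,m,E,D,A,B]
After op 5 (rotate(+3)): offset=5, physical=[A,B,C,m,E,D], logical=[D,A,B,C,m,E]
After op 6 (rotate(+2)): offset=1, physical=[A,B,C,m,E,D], logical=[B,C,m,E,D,A]
After op 7 (rotate(-3)): offset=4, physical=[A,B,C,m,E,D], logical=[E,D,A,B,C,m]
After op 8 (replace(3, 'o')): offset=4, physical=[A,o,C,m,E,D], logical=[E,D,A,o,C,m]
After op 9 (rotate(-3)): offset=1, physical=[A,o,C,m,E,D], logical=[o,C,m,E,D,A]

Answer: C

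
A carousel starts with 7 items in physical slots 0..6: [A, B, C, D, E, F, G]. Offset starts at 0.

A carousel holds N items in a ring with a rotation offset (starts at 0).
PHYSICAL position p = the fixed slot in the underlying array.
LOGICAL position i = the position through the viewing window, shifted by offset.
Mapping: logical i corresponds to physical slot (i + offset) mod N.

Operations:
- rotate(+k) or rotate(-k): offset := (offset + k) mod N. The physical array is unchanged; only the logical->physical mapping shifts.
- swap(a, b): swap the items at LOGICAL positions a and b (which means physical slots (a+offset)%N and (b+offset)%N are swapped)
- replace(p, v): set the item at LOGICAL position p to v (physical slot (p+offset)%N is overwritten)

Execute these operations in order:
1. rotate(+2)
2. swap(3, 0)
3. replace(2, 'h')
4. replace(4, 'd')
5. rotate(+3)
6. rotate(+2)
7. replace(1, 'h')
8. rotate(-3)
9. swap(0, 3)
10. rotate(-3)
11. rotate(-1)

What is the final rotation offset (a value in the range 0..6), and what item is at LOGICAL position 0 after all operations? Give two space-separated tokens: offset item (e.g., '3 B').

After op 1 (rotate(+2)): offset=2, physical=[A,B,C,D,E,F,G], logical=[C,D,E,F,G,A,B]
After op 2 (swap(3, 0)): offset=2, physical=[A,B,F,D,E,C,G], logical=[F,D,E,C,G,A,B]
After op 3 (replace(2, 'h')): offset=2, physical=[A,B,F,D,h,C,G], logical=[F,D,h,C,G,A,B]
After op 4 (replace(4, 'd')): offset=2, physical=[A,B,F,D,h,C,d], logical=[F,D,h,C,d,A,B]
After op 5 (rotate(+3)): offset=5, physical=[A,B,F,D,h,C,d], logical=[C,d,A,B,F,D,h]
After op 6 (rotate(+2)): offset=0, physical=[A,B,F,D,h,C,d], logical=[A,B,F,D,h,C,d]
After op 7 (replace(1, 'h')): offset=0, physical=[A,h,F,D,h,C,d], logical=[A,h,F,D,h,C,d]
After op 8 (rotate(-3)): offset=4, physical=[A,h,F,D,h,C,d], logical=[h,C,d,A,h,F,D]
After op 9 (swap(0, 3)): offset=4, physical=[h,h,F,D,A,C,d], logical=[A,C,d,h,h,F,D]
After op 10 (rotate(-3)): offset=1, physical=[h,h,F,D,A,C,d], logical=[h,F,D,A,C,d,h]
After op 11 (rotate(-1)): offset=0, physical=[h,h,F,D,A,C,d], logical=[h,h,F,D,A,C,d]

Answer: 0 h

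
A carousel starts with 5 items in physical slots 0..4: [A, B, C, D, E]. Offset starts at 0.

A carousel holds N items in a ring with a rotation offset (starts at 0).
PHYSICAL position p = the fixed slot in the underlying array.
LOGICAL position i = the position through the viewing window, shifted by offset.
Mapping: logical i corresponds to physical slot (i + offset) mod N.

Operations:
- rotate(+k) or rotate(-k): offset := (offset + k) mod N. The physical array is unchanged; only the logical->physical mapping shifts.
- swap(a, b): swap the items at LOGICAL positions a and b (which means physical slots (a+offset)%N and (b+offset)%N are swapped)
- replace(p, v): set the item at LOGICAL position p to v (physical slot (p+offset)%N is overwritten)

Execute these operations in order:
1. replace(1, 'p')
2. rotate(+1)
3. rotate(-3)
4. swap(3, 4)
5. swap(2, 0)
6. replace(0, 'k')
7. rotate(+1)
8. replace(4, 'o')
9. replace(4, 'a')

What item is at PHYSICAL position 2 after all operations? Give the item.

Answer: p

Derivation:
After op 1 (replace(1, 'p')): offset=0, physical=[A,p,C,D,E], logical=[A,p,C,D,E]
After op 2 (rotate(+1)): offset=1, physical=[A,p,C,D,E], logical=[p,C,D,E,A]
After op 3 (rotate(-3)): offset=3, physical=[A,p,C,D,E], logical=[D,E,A,p,C]
After op 4 (swap(3, 4)): offset=3, physical=[A,C,p,D,E], logical=[D,E,A,C,p]
After op 5 (swap(2, 0)): offset=3, physical=[D,C,p,A,E], logical=[A,E,D,C,p]
After op 6 (replace(0, 'k')): offset=3, physical=[D,C,p,k,E], logical=[k,E,D,C,p]
After op 7 (rotate(+1)): offset=4, physical=[D,C,p,k,E], logical=[E,D,C,p,k]
After op 8 (replace(4, 'o')): offset=4, physical=[D,C,p,o,E], logical=[E,D,C,p,o]
After op 9 (replace(4, 'a')): offset=4, physical=[D,C,p,a,E], logical=[E,D,C,p,a]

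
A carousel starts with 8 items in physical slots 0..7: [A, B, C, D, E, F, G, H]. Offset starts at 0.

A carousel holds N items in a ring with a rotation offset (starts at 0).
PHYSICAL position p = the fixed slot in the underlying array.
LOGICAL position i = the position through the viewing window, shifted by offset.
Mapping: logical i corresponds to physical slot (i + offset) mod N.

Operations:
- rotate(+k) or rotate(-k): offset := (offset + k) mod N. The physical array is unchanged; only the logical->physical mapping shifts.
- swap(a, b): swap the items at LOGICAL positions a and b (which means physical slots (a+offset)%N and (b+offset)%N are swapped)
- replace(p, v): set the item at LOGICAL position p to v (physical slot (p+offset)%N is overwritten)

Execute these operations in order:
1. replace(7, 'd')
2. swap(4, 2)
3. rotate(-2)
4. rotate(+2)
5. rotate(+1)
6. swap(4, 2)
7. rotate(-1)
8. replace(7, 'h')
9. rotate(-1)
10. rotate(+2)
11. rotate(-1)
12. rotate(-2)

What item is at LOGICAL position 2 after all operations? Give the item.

After op 1 (replace(7, 'd')): offset=0, physical=[A,B,C,D,E,F,G,d], logical=[A,B,C,D,E,F,G,d]
After op 2 (swap(4, 2)): offset=0, physical=[A,B,E,D,C,F,G,d], logical=[A,B,E,D,C,F,G,d]
After op 3 (rotate(-2)): offset=6, physical=[A,B,E,D,C,F,G,d], logical=[G,d,A,B,E,D,C,F]
After op 4 (rotate(+2)): offset=0, physical=[A,B,E,D,C,F,G,d], logical=[A,B,E,D,C,F,G,d]
After op 5 (rotate(+1)): offset=1, physical=[A,B,E,D,C,F,G,d], logical=[B,E,D,C,F,G,d,A]
After op 6 (swap(4, 2)): offset=1, physical=[A,B,E,F,C,D,G,d], logical=[B,E,F,C,D,G,d,A]
After op 7 (rotate(-1)): offset=0, physical=[A,B,E,F,C,D,G,d], logical=[A,B,E,F,C,D,G,d]
After op 8 (replace(7, 'h')): offset=0, physical=[A,B,E,F,C,D,G,h], logical=[A,B,E,F,C,D,G,h]
After op 9 (rotate(-1)): offset=7, physical=[A,B,E,F,C,D,G,h], logical=[h,A,B,E,F,C,D,G]
After op 10 (rotate(+2)): offset=1, physical=[A,B,E,F,C,D,G,h], logical=[B,E,F,C,D,G,h,A]
After op 11 (rotate(-1)): offset=0, physical=[A,B,E,F,C,D,G,h], logical=[A,B,E,F,C,D,G,h]
After op 12 (rotate(-2)): offset=6, physical=[A,B,E,F,C,D,G,h], logical=[G,h,A,B,E,F,C,D]

Answer: A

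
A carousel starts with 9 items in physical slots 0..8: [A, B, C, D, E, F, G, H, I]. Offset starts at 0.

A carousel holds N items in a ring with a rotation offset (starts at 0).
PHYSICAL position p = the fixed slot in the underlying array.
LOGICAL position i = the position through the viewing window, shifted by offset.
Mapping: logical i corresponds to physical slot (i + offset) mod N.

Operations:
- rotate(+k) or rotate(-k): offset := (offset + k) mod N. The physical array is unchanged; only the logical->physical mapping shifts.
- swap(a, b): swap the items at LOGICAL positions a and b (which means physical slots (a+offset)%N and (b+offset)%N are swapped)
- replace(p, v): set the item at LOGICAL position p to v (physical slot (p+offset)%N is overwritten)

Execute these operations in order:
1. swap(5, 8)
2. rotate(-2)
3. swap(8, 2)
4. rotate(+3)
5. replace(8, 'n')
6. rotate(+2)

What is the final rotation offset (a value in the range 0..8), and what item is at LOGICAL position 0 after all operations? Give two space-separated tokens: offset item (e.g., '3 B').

After op 1 (swap(5, 8)): offset=0, physical=[A,B,C,D,E,I,G,H,F], logical=[A,B,C,D,E,I,G,H,F]
After op 2 (rotate(-2)): offset=7, physical=[A,B,C,D,E,I,G,H,F], logical=[H,F,A,B,C,D,E,I,G]
After op 3 (swap(8, 2)): offset=7, physical=[G,B,C,D,E,I,A,H,F], logical=[H,F,G,B,C,D,E,I,A]
After op 4 (rotate(+3)): offset=1, physical=[G,B,C,D,E,I,A,H,F], logical=[B,C,D,E,I,A,H,F,G]
After op 5 (replace(8, 'n')): offset=1, physical=[n,B,C,D,E,I,A,H,F], logical=[B,C,D,E,I,A,H,F,n]
After op 6 (rotate(+2)): offset=3, physical=[n,B,C,D,E,I,A,H,F], logical=[D,E,I,A,H,F,n,B,C]

Answer: 3 D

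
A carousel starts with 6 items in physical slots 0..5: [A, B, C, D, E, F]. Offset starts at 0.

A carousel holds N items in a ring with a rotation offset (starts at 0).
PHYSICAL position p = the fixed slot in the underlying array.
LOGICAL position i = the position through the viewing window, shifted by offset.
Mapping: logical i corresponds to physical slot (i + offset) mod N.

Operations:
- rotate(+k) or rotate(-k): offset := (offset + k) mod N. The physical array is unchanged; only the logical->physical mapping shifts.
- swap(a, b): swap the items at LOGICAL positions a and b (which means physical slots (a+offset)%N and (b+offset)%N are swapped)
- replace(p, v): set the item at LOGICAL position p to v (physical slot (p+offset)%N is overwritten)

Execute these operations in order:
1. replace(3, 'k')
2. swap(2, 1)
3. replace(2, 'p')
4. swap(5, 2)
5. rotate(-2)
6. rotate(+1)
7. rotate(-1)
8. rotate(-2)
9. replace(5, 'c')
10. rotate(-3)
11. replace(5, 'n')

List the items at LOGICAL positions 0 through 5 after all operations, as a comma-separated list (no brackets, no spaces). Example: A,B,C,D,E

After op 1 (replace(3, 'k')): offset=0, physical=[A,B,C,k,E,F], logical=[A,B,C,k,E,F]
After op 2 (swap(2, 1)): offset=0, physical=[A,C,B,k,E,F], logical=[A,C,B,k,E,F]
After op 3 (replace(2, 'p')): offset=0, physical=[A,C,p,k,E,F], logical=[A,C,p,k,E,F]
After op 4 (swap(5, 2)): offset=0, physical=[A,C,F,k,E,p], logical=[A,C,F,k,E,p]
After op 5 (rotate(-2)): offset=4, physical=[A,C,F,k,E,p], logical=[E,p,A,C,F,k]
After op 6 (rotate(+1)): offset=5, physical=[A,C,F,k,E,p], logical=[p,A,C,F,k,E]
After op 7 (rotate(-1)): offset=4, physical=[A,C,F,k,E,p], logical=[E,p,A,C,F,k]
After op 8 (rotate(-2)): offset=2, physical=[A,C,F,k,E,p], logical=[F,k,E,p,A,C]
After op 9 (replace(5, 'c')): offset=2, physical=[A,c,F,k,E,p], logical=[F,k,E,p,A,c]
After op 10 (rotate(-3)): offset=5, physical=[A,c,F,k,E,p], logical=[p,A,c,F,k,E]
After op 11 (replace(5, 'n')): offset=5, physical=[A,c,F,k,n,p], logical=[p,A,c,F,k,n]

Answer: p,A,c,F,k,n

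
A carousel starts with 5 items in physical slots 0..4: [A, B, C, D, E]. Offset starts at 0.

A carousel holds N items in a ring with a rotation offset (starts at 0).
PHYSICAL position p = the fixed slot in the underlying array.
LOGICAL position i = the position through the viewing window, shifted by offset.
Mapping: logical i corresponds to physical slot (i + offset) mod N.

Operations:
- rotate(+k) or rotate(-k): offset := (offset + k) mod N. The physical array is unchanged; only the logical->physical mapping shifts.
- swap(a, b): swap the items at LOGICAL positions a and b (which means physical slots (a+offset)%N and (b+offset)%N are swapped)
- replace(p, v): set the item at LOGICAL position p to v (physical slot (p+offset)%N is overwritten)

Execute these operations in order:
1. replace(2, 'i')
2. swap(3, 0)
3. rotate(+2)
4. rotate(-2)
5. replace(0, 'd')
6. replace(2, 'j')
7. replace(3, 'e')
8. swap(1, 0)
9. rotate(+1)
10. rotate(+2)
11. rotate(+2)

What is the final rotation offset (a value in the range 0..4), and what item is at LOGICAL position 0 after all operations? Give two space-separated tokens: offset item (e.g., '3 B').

Answer: 0 B

Derivation:
After op 1 (replace(2, 'i')): offset=0, physical=[A,B,i,D,E], logical=[A,B,i,D,E]
After op 2 (swap(3, 0)): offset=0, physical=[D,B,i,A,E], logical=[D,B,i,A,E]
After op 3 (rotate(+2)): offset=2, physical=[D,B,i,A,E], logical=[i,A,E,D,B]
After op 4 (rotate(-2)): offset=0, physical=[D,B,i,A,E], logical=[D,B,i,A,E]
After op 5 (replace(0, 'd')): offset=0, physical=[d,B,i,A,E], logical=[d,B,i,A,E]
After op 6 (replace(2, 'j')): offset=0, physical=[d,B,j,A,E], logical=[d,B,j,A,E]
After op 7 (replace(3, 'e')): offset=0, physical=[d,B,j,e,E], logical=[d,B,j,e,E]
After op 8 (swap(1, 0)): offset=0, physical=[B,d,j,e,E], logical=[B,d,j,e,E]
After op 9 (rotate(+1)): offset=1, physical=[B,d,j,e,E], logical=[d,j,e,E,B]
After op 10 (rotate(+2)): offset=3, physical=[B,d,j,e,E], logical=[e,E,B,d,j]
After op 11 (rotate(+2)): offset=0, physical=[B,d,j,e,E], logical=[B,d,j,e,E]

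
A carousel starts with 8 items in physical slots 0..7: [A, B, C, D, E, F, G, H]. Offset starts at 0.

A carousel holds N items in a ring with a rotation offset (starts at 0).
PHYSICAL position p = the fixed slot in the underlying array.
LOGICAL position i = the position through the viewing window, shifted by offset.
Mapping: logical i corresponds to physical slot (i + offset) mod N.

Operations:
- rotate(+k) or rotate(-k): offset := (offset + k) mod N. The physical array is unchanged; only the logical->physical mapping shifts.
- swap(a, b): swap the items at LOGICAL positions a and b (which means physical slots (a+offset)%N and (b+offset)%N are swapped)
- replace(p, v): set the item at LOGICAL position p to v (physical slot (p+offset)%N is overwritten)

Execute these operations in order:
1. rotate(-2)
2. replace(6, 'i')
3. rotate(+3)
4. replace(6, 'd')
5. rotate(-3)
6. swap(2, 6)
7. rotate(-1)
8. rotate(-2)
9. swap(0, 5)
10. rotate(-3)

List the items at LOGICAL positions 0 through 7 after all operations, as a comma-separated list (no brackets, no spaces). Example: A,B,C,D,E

After op 1 (rotate(-2)): offset=6, physical=[A,B,C,D,E,F,G,H], logical=[G,H,A,B,C,D,E,F]
After op 2 (replace(6, 'i')): offset=6, physical=[A,B,C,D,i,F,G,H], logical=[G,H,A,B,C,D,i,F]
After op 3 (rotate(+3)): offset=1, physical=[A,B,C,D,i,F,G,H], logical=[B,C,D,i,F,G,H,A]
After op 4 (replace(6, 'd')): offset=1, physical=[A,B,C,D,i,F,G,d], logical=[B,C,D,i,F,G,d,A]
After op 5 (rotate(-3)): offset=6, physical=[A,B,C,D,i,F,G,d], logical=[G,d,A,B,C,D,i,F]
After op 6 (swap(2, 6)): offset=6, physical=[i,B,C,D,A,F,G,d], logical=[G,d,i,B,C,D,A,F]
After op 7 (rotate(-1)): offset=5, physical=[i,B,C,D,A,F,G,d], logical=[F,G,d,i,B,C,D,A]
After op 8 (rotate(-2)): offset=3, physical=[i,B,C,D,A,F,G,d], logical=[D,A,F,G,d,i,B,C]
After op 9 (swap(0, 5)): offset=3, physical=[D,B,C,i,A,F,G,d], logical=[i,A,F,G,d,D,B,C]
After op 10 (rotate(-3)): offset=0, physical=[D,B,C,i,A,F,G,d], logical=[D,B,C,i,A,F,G,d]

Answer: D,B,C,i,A,F,G,d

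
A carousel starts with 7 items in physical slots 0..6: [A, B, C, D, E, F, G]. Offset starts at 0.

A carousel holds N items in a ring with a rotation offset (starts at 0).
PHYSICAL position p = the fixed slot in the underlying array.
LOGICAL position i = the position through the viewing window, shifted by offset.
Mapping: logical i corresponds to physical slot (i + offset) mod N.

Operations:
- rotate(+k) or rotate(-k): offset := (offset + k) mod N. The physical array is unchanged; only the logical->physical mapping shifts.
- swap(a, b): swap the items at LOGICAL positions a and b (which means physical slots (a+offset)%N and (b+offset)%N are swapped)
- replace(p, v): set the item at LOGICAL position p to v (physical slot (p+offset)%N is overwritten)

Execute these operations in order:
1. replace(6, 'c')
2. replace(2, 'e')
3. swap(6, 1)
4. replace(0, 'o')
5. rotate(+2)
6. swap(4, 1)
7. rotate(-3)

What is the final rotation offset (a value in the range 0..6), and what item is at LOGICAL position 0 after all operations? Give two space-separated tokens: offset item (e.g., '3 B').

Answer: 6 D

Derivation:
After op 1 (replace(6, 'c')): offset=0, physical=[A,B,C,D,E,F,c], logical=[A,B,C,D,E,F,c]
After op 2 (replace(2, 'e')): offset=0, physical=[A,B,e,D,E,F,c], logical=[A,B,e,D,E,F,c]
After op 3 (swap(6, 1)): offset=0, physical=[A,c,e,D,E,F,B], logical=[A,c,e,D,E,F,B]
After op 4 (replace(0, 'o')): offset=0, physical=[o,c,e,D,E,F,B], logical=[o,c,e,D,E,F,B]
After op 5 (rotate(+2)): offset=2, physical=[o,c,e,D,E,F,B], logical=[e,D,E,F,B,o,c]
After op 6 (swap(4, 1)): offset=2, physical=[o,c,e,B,E,F,D], logical=[e,B,E,F,D,o,c]
After op 7 (rotate(-3)): offset=6, physical=[o,c,e,B,E,F,D], logical=[D,o,c,e,B,E,F]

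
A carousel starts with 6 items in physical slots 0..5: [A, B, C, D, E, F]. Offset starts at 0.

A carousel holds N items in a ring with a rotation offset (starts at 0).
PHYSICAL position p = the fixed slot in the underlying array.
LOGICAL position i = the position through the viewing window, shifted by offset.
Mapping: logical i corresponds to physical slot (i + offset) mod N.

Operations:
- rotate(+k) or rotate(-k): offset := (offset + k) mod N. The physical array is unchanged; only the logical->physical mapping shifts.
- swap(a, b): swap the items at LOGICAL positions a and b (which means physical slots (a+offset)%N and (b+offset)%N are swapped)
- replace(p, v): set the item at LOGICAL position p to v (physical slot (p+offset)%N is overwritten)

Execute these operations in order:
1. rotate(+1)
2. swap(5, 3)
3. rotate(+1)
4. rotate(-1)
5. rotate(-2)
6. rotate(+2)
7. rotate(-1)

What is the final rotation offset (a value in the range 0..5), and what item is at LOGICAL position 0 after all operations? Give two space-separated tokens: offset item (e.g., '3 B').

After op 1 (rotate(+1)): offset=1, physical=[A,B,C,D,E,F], logical=[B,C,D,E,F,A]
After op 2 (swap(5, 3)): offset=1, physical=[E,B,C,D,A,F], logical=[B,C,D,A,F,E]
After op 3 (rotate(+1)): offset=2, physical=[E,B,C,D,A,F], logical=[C,D,A,F,E,B]
After op 4 (rotate(-1)): offset=1, physical=[E,B,C,D,A,F], logical=[B,C,D,A,F,E]
After op 5 (rotate(-2)): offset=5, physical=[E,B,C,D,A,F], logical=[F,E,B,C,D,A]
After op 6 (rotate(+2)): offset=1, physical=[E,B,C,D,A,F], logical=[B,C,D,A,F,E]
After op 7 (rotate(-1)): offset=0, physical=[E,B,C,D,A,F], logical=[E,B,C,D,A,F]

Answer: 0 E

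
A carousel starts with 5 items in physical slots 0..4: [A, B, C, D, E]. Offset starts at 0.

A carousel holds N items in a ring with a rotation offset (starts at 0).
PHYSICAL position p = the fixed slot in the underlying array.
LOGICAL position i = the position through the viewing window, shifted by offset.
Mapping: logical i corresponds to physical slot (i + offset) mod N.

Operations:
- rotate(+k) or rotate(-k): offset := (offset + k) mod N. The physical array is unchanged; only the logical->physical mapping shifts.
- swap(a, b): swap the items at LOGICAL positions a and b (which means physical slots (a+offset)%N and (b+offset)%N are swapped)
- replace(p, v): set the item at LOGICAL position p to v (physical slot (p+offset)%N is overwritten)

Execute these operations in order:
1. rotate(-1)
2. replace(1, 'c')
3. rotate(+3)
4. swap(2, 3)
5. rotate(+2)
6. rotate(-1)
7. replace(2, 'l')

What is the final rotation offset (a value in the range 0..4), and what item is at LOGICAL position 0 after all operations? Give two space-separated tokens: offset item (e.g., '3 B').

After op 1 (rotate(-1)): offset=4, physical=[A,B,C,D,E], logical=[E,A,B,C,D]
After op 2 (replace(1, 'c')): offset=4, physical=[c,B,C,D,E], logical=[E,c,B,C,D]
After op 3 (rotate(+3)): offset=2, physical=[c,B,C,D,E], logical=[C,D,E,c,B]
After op 4 (swap(2, 3)): offset=2, physical=[E,B,C,D,c], logical=[C,D,c,E,B]
After op 5 (rotate(+2)): offset=4, physical=[E,B,C,D,c], logical=[c,E,B,C,D]
After op 6 (rotate(-1)): offset=3, physical=[E,B,C,D,c], logical=[D,c,E,B,C]
After op 7 (replace(2, 'l')): offset=3, physical=[l,B,C,D,c], logical=[D,c,l,B,C]

Answer: 3 D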